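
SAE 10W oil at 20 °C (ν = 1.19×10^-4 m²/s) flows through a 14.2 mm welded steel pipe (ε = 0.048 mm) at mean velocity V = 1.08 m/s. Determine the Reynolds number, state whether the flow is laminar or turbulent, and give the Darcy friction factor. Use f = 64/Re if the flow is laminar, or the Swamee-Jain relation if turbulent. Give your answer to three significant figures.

Re ≈ 129; laminar; f = 64/Re ≈ 0.497

Re = VD/ν = 1.080·0.0142/1.19×10^-4 = 129
Re < 2300 → laminar → f = 64/Re = 0.4966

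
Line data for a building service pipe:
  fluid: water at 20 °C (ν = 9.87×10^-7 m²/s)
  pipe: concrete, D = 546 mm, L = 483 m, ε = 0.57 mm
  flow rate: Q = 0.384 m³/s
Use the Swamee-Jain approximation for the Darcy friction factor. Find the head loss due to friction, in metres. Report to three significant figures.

V = 4Q/(πD²) = 4·0.384/(π·0.546²) = 1.640 m/s
Re = VD/ν = 1.640·0.546/9.87×10^-7 = 9.07×10^5 → turbulent
ε/D = 0.57/546 = 0.00104
Swamee-Jain: f = 0.02026
h_f = f(L/D)V²/(2g) = 0.02026·(483/0.546)·1.640²/(2·9.81) = 2.457 m

h_f ≈ 2.46 m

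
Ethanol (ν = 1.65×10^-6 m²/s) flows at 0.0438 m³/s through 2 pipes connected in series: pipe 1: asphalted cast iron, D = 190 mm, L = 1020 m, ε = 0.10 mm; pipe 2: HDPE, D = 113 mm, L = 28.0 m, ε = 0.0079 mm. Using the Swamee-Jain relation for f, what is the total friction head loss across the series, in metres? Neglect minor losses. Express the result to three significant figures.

H ≈ 16.2 m

Pipe 1: V = 1.545 m/s, Re = 1.78×10^5, ε/D = 5.26×10^-4, f = 0.01927, h_1 = f(L/D)V²/2g = 12.59 m
Pipe 2: V = 4.367 m/s, Re = 2.99×10^5, ε/D = 6.99×10^-5, f = 0.01515, h_2 = f(L/D)V²/2g = 3.649 m
Series → Q common, losses add: H = Σh = 16.24 m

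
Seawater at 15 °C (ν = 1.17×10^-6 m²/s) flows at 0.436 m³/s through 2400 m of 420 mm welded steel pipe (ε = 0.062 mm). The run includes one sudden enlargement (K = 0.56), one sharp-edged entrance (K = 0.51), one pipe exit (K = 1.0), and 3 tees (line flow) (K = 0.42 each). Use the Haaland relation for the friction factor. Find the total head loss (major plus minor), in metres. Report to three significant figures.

V = 4Q/(πD²) = 3.147 m/s; V²/2g = 0.5048 m
Re = 1.13×10^6, ε/D = 1.48×10^-4 → f = 0.01387 (Haaland)
Major: h_f = f(L/D)·V²/2g = 0.01387·5714·0.5048 = 40.02 m
Minor: ΣK = 3.33; h_m = ΣK·V²/2g = 1.681 m
Total H_L = 40.02 + 1.681 = 41.70 m

H_L ≈ 41.7 m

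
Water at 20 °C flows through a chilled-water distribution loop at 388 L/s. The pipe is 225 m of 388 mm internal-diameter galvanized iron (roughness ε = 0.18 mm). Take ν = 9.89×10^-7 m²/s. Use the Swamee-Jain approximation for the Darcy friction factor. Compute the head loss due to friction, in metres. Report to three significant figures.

h_f ≈ 5.39 m

V = 4Q/(πD²) = 4·0.388/(π·0.388²) = 3.282 m/s
Re = VD/ν = 3.282·0.388/9.89×10^-7 = 1.29×10^6 → turbulent
ε/D = 0.18/388 = 4.64×10^-4
Swamee-Jain: f = 0.01693
h_f = f(L/D)V²/(2g) = 0.01693·(225/0.388)·3.282²/(2·9.81) = 5.388 m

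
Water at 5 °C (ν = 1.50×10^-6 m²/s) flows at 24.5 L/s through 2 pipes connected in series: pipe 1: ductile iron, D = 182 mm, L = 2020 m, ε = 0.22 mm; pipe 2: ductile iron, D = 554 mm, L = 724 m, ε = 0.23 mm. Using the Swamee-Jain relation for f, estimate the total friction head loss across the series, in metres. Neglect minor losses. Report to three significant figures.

Pipe 1: V = 0.9417 m/s, Re = 1.14×10^5, ε/D = 0.00121, f = 0.02279, h_1 = f(L/D)V²/2g = 11.44 m
Pipe 2: V = 0.1016 m/s, Re = 3.75×10^4, ε/D = 4.15×10^-4, f = 0.02354, h_2 = f(L/D)V²/2g = 0.01619 m
Series → Q common, losses add: H = Σh = 11.45 m

H ≈ 11.5 m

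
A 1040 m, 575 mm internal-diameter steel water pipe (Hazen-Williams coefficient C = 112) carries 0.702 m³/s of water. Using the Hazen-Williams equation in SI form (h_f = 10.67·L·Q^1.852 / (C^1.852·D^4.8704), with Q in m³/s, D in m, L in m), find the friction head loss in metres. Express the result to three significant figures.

h_f ≈ 13.7 m

h_f = 10.67·1040·0.702^1.852 / (112^1.852·0.575^4.8704) = 13.68 m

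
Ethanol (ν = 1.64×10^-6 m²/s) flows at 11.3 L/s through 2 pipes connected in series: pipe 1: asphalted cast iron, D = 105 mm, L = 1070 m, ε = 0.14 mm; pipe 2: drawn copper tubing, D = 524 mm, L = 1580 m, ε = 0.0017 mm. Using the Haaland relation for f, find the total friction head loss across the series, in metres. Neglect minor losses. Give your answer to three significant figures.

H ≈ 20.7 m

Pipe 1: V = 1.305 m/s, Re = 8.36×10^4, ε/D = 0.00133, f = 0.02339, h_1 = f(L/D)V²/2g = 20.69 m
Pipe 2: V = 0.05240 m/s, Re = 1.67×10^4, ε/D = 3.24×10^-6, f = 0.02694, h_2 = f(L/D)V²/2g = 0.01137 m
Series → Q common, losses add: H = Σh = 20.70 m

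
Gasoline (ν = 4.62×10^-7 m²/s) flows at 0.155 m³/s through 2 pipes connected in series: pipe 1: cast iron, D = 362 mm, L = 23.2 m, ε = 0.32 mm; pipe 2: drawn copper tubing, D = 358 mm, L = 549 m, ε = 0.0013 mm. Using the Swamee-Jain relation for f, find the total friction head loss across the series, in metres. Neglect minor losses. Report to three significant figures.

H ≈ 2.25 m

Pipe 1: V = 1.506 m/s, Re = 1.18×10^6, ε/D = 8.84×10^-4, f = 0.01943, h_1 = f(L/D)V²/2g = 0.1439 m
Pipe 2: V = 1.540 m/s, Re = 1.19×10^6, ε/D = 3.63×10^-6, f = 0.01137, h_2 = f(L/D)V²/2g = 2.107 m
Series → Q common, losses add: H = Σh = 2.251 m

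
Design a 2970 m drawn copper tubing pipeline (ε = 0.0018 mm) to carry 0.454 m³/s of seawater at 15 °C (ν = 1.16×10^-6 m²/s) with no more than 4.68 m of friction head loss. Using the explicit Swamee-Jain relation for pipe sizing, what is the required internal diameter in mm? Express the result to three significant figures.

Swamee-Jain (Type III): D = 0.66·[ε^1.25·(LQ²/(gh_f))^4.75 + ν·Q^9.4·(L/(gh_f))^5.2]^0.04
LQ²/(gh_f) = 13.33; L/(gh_f) = 64.69
Term 1 = ε^1.25·(…)^4.75 = 0.0145; Term 2 = ν·Q^9.4·(…)^5.2 = 1.81
D = 0.66·(0.0145 + 1.81)^0.04 = 0.6760 m = 676 mm
Check: V = 1.26 m/s, Re = 7.37×10^5, f = 0.01228, h_f = 4.40 m ≈ 4.68 m ✓

D ≈ 676 mm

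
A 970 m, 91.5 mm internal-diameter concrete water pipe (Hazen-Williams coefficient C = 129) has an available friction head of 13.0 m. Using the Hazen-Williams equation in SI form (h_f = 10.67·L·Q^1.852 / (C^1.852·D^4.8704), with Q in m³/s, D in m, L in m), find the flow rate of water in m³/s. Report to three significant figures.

Rearranging: Q = [h_f·C^1.852·D^4.8704 / (10.67·L)]^(1/1.852)
Q = [13.0·129^1.852·0.0915^4.8704 / (10.67·970)]^0.540 = 0.006500 m³/s

Q ≈ 0.00650 m³/s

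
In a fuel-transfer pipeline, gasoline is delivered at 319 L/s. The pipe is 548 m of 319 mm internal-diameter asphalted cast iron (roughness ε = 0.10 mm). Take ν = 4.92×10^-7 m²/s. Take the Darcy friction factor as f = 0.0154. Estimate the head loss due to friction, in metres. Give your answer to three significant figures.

V = 4Q/(πD²) = 4·0.319/(π·0.319²) = 3.991 m/s
h_f = f(L/D)V²/(2g) = 0.01540·(548/0.319)·3.991²/(2·9.81) = 21.48 m

h_f ≈ 21.5 m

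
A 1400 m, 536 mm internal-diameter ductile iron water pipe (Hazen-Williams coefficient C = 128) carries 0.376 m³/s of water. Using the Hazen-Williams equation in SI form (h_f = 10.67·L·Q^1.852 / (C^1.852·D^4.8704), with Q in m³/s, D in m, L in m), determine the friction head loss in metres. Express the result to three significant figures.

h_f ≈ 6.37 m

h_f = 10.67·1400·0.376^1.852 / (128^1.852·0.536^4.8704) = 6.369 m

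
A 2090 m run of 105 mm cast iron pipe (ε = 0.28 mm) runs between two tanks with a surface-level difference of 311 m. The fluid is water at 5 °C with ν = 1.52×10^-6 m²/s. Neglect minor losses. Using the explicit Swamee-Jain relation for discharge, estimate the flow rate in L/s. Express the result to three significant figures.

Q ≈ 29.8 L/s

Swamee-Jain (Type II): Q = -0.965·√(gD⁵h_f/L)·ln[ε/(3.7D) + √(3.17ν²L/(gD³h_f))]
√(gD⁵h_f/L) = √(9.81·0.105⁵·311/2090) = 0.004316
ε/(3.7D) = 7.21×10^-4; √(3.17ν²L/(gD³h_f)) = 6.58×10^-5
Q = -0.965·0.004316·ln(7.866×10^-4) = 0.02977 m³/s
Check: V = 3.44 m/s, Re = 2.38×10^5, f = 0.02610, h_f = 313 m ≈ 311 m ✓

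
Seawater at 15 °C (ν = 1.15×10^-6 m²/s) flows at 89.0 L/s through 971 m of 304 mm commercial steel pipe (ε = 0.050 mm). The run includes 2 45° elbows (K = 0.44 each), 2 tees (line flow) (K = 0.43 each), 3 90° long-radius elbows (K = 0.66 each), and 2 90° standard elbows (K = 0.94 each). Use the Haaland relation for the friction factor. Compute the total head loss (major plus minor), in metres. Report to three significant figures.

V = 4Q/(πD²) = 1.226 m/s; V²/2g = 0.07663 m
Re = 3.24×10^5, ε/D = 1.64×10^-4 → f = 0.01563 (Haaland)
Major: h_f = f(L/D)·V²/2g = 0.01563·3194·0.07663 = 3.827 m
Minor: ΣK = 5.60; h_m = ΣK·V²/2g = 0.4291 m
Total H_L = 3.827 + 0.4291 = 4.256 m

H_L ≈ 4.26 m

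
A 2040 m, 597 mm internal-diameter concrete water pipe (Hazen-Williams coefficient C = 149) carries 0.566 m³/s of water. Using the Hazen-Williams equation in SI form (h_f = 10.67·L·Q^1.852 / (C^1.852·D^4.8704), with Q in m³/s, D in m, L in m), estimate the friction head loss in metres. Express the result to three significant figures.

h_f ≈ 8.84 m

h_f = 10.67·2040·0.566^1.852 / (149^1.852·0.597^4.8704) = 8.838 m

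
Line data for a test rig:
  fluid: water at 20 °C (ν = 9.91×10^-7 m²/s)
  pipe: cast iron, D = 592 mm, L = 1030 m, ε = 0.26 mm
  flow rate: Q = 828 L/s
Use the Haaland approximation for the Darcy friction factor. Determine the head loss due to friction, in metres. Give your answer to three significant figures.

h_f ≈ 13.3 m

V = 4Q/(πD²) = 4·0.828/(π·0.592²) = 3.008 m/s
Re = VD/ν = 3.008·0.592/9.91×10^-7 = 1.80×10^6 → turbulent
ε/D = 0.26/592 = 4.39×10^-4
Haaland: f = 0.01653
h_f = f(L/D)V²/(2g) = 0.01653·(1030/0.592)·3.008²/(2·9.81) = 13.26 m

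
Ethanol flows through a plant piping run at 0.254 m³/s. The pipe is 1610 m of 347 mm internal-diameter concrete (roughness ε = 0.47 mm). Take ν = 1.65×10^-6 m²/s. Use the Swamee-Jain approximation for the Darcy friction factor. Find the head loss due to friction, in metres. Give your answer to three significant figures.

h_f ≈ 37.0 m

V = 4Q/(πD²) = 4·0.254/(π·0.347²) = 2.686 m/s
Re = VD/ν = 2.686·0.347/1.65×10^-6 = 5.65×10^5 → turbulent
ε/D = 0.47/347 = 0.00135
Swamee-Jain: f = 0.02171
h_f = f(L/D)V²/(2g) = 0.02171·(1610/0.347)·2.686²/(2·9.81) = 37.04 m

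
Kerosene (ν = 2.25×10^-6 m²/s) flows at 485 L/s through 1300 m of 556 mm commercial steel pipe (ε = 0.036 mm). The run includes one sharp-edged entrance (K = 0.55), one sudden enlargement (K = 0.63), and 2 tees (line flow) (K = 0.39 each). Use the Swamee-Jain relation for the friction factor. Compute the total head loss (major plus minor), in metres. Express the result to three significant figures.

H_L ≈ 7.08 m

V = 4Q/(πD²) = 1.998 m/s; V²/2g = 0.2034 m
Re = 4.94×10^5, ε/D = 6.47×10^-5 → f = 0.01406 (Swamee-Jain)
Major: h_f = f(L/D)·V²/2g = 0.01406·2338·0.2034 = 6.684 m
Minor: ΣK = 1.96; h_m = ΣK·V²/2g = 0.3986 m
Total H_L = 6.684 + 0.3986 = 7.083 m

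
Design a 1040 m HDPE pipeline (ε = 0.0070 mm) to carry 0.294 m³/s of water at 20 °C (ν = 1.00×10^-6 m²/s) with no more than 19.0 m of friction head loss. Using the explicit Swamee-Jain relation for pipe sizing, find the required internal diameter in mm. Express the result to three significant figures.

D ≈ 345 mm

Swamee-Jain (Type III): D = 0.66·[ε^1.25·(LQ²/(gh_f))^4.75 + ν·Q^9.4·(L/(gh_f))^5.2]^0.04
LQ²/(gh_f) = 0.4823; L/(gh_f) = 5.580
Term 1 = ε^1.25·(…)^4.75 = 1.13×10^-8; Term 2 = ν·Q^9.4·(…)^5.2 = 7.67×10^-8
D = 0.66·(1.13×10^-8 + 7.67×10^-8)^0.04 = 0.3446 m = 345 mm
Check: V = 3.15 m/s, Re = 1.09×10^6, f = 0.01195, h_f = 18.3 m ≈ 19.0 m ✓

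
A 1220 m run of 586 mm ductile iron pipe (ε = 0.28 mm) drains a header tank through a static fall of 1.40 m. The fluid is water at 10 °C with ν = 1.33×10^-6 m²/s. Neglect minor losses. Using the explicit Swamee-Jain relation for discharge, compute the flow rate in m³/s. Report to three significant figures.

Q ≈ 0.232 m³/s

Swamee-Jain (Type II): Q = -0.965·√(gD⁵h_f/L)·ln[ε/(3.7D) + √(3.17ν²L/(gD³h_f))]
√(gD⁵h_f/L) = √(9.81·0.586⁵·1.40/1220) = 0.02789
ε/(3.7D) = 1.29×10^-4; √(3.17ν²L/(gD³h_f)) = 4.98×10^-5
Q = -0.965·0.02789·ln(1.789×10^-4) = 0.2322 m³/s
Check: V = 0.861 m/s, Re = 3.79×10^5, f = 0.01791, h_f = 1.41 m ≈ 1.40 m ✓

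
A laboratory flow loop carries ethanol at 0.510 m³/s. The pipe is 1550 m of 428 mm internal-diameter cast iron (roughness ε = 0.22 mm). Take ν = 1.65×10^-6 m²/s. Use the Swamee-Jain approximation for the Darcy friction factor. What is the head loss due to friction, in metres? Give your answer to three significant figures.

V = 4Q/(πD²) = 4·0.510/(π·0.428²) = 3.545 m/s
Re = VD/ν = 3.545·0.428/1.65×10^-6 = 9.20×10^5 → turbulent
ε/D = 0.22/428 = 5.14×10^-4
Swamee-Jain: f = 0.01744
h_f = f(L/D)V²/(2g) = 0.01744·(1550/0.428)·3.545²/(2·9.81) = 40.45 m

h_f ≈ 40.4 m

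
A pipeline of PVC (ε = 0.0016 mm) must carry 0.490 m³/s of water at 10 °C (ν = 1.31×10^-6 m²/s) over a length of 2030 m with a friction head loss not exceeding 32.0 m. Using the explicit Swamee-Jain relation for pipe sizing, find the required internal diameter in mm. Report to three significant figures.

Swamee-Jain (Type III): D = 0.66·[ε^1.25·(LQ²/(gh_f))^4.75 + ν·Q^9.4·(L/(gh_f))^5.2]^0.04
LQ²/(gh_f) = 1.553; L/(gh_f) = 6.467
Term 1 = ε^1.25·(…)^4.75 = 4.60×10^-7; Term 2 = ν·Q^9.4·(…)^5.2 = 2.63×10^-5
D = 0.66·(4.60×10^-7 + 2.63×10^-5)^0.04 = 0.4332 m = 433 mm
Check: V = 3.32 m/s, Re = 1.10×10^6, f = 0.01152, h_f = 30.4 m ≈ 32.0 m ✓

D ≈ 433 mm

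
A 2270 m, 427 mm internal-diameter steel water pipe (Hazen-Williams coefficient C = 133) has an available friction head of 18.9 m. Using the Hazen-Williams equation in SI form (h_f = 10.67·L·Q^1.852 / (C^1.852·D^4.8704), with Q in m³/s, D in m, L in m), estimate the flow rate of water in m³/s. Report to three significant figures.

Rearranging: Q = [h_f·C^1.852·D^4.8704 / (10.67·L)]^(1/1.852)
Q = [18.9·133^1.852·0.427^4.8704 / (10.67·2270)]^0.540 = 0.2978 m³/s

Q ≈ 0.298 m³/s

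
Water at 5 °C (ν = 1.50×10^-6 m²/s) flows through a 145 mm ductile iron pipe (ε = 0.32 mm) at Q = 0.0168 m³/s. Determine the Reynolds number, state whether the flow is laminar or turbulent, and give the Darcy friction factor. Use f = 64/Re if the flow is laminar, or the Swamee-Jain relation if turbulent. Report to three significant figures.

V = 4Q/(πD²) = 1.017 m/s
Re = VD/ν = 1.017·0.145/1.50×10^-6 = 9.83×10^4
Re > 4000 → turbulent; ε/D = 0.00221
Swamee-Jain: f = 0.02589

Re ≈ 9.83×10^4; turbulent; f ≈ 0.0259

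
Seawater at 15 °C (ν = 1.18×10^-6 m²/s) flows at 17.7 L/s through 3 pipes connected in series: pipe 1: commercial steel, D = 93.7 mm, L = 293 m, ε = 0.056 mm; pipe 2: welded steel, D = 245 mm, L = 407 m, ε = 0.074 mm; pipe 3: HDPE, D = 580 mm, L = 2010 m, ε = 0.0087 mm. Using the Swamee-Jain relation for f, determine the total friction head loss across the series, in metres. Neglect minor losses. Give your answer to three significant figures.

Pipe 1: V = 2.567 m/s, Re = 2.04×10^5, ε/D = 5.98×10^-4, f = 0.01940, h_1 = f(L/D)V²/2g = 20.37 m
Pipe 2: V = 0.3754 m/s, Re = 7.80×10^4, ε/D = 3.02×10^-4, f = 0.02029, h_2 = f(L/D)V²/2g = 0.2421 m
Pipe 3: V = 0.06699 m/s, Re = 3.29×10^4, ε/D = 1.50×10^-5, f = 0.02291, h_3 = f(L/D)V²/2g = 0.01816 m
Series → Q common, losses add: H = Σh = 20.63 m

H ≈ 20.6 m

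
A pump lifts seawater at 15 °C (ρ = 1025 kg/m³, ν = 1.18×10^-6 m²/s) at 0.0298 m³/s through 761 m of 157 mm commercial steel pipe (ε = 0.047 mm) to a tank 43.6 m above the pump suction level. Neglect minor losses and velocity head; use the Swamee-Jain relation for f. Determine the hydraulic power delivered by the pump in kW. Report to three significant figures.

P_hyd ≈ 16.2 kW

V = 4Q/(πD²) = 1.539 m/s; Re = 2.05×10^5; ε/D = 2.99×10^-4; f = 0.01774
h_f = f(L/D)V²/2g = 10.38 m
Total head H = z + h_f = 43.6 + 10.38 = 53.98 m
P_hyd = ρgQH = 1025·9.81·0.0298·53.98 = 16.18 kW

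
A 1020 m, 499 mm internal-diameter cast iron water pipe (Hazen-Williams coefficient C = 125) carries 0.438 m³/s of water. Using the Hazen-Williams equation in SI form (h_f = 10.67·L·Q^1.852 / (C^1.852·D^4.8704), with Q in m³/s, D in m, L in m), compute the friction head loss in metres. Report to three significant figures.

h_f ≈ 9.11 m

h_f = 10.67·1020·0.438^1.852 / (125^1.852·0.499^4.8704) = 9.113 m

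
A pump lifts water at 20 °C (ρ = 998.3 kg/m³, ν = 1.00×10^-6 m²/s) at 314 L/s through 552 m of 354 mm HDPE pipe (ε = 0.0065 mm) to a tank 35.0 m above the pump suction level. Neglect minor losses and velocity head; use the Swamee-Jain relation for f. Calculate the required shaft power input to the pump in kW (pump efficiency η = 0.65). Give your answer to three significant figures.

V = 4Q/(πD²) = 3.190 m/s; Re = 1.13×10^6; ε/D = 1.84×10^-5; f = 0.01184
h_f = f(L/D)V²/2g = 9.580 m
Total head H = z + h_f = 35.0 + 9.580 = 44.58 m
P_hyd = ρgQH = 998.3·9.81·0.314·44.58 = 137.1 kW
P_shaft = P_hyd/η = 137.1/0.65 = 210.9 kW

P_shaft ≈ 211 kW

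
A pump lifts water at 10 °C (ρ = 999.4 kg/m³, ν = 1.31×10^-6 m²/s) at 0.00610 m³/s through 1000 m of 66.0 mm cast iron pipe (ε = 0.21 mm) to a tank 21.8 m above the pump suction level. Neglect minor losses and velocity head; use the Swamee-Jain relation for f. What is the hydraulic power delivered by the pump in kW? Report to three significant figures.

V = 4Q/(πD²) = 1.783 m/s; Re = 8.98×10^4; ε/D = 0.00318; f = 0.02825
h_f = f(L/D)V²/2g = 69.36 m
Total head H = z + h_f = 21.8 + 69.36 = 91.16 m
P_hyd = ρgQH = 999.4·9.81·0.00610·91.16 = 5.452 kW

P_hyd ≈ 5.45 kW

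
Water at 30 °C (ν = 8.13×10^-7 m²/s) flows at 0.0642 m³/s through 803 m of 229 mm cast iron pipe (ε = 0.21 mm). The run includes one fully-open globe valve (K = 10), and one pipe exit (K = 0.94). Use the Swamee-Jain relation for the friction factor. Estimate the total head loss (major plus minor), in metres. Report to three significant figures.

H_L ≈ 10.1 m

V = 4Q/(πD²) = 1.559 m/s; V²/2g = 0.1238 m
Re = 4.39×10^5, ε/D = 9.17×10^-4 → f = 0.02007 (Swamee-Jain)
Major: h_f = f(L/D)·V²/2g = 0.02007·3507·0.1238 = 8.717 m
Minor: ΣK = 10.9; h_m = ΣK·V²/2g = 1.355 m
Total H_L = 8.717 + 1.355 = 10.07 m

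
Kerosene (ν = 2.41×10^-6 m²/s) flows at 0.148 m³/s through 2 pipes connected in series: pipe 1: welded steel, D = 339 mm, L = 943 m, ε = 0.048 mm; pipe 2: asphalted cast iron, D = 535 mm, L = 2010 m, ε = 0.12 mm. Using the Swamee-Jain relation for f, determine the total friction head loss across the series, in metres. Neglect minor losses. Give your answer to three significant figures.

Pipe 1: V = 1.640 m/s, Re = 2.31×10^5, ε/D = 1.42×10^-4, f = 0.01638, h_1 = f(L/D)V²/2g = 6.243 m
Pipe 2: V = 0.6584 m/s, Re = 1.46×10^5, ε/D = 2.24×10^-4, f = 0.01805, h_2 = f(L/D)V²/2g = 1.498 m
Series → Q common, losses add: H = Σh = 7.740 m

H ≈ 7.74 m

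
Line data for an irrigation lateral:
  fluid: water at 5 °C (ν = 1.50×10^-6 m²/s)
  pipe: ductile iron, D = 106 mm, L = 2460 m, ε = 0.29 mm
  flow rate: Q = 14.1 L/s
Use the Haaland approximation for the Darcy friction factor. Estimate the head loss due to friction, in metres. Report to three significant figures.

h_f ≈ 80.5 m

V = 4Q/(πD²) = 4·0.0141/(π·0.106²) = 1.598 m/s
Re = VD/ν = 1.598·0.106/1.50×10^-6 = 1.13×10^5 → turbulent
ε/D = 0.29/106 = 0.00274
Haaland: f = 0.02666
h_f = f(L/D)V²/(2g) = 0.02666·(2460/0.106)·1.598²/(2·9.81) = 80.50 m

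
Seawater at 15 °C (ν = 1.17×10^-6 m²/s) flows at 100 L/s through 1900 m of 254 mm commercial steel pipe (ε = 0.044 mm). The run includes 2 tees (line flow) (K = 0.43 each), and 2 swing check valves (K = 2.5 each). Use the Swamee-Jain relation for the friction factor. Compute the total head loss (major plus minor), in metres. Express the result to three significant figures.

V = 4Q/(πD²) = 1.974 m/s; V²/2g = 0.1985 m
Re = 4.28×10^5, ε/D = 1.73×10^-4 → f = 0.01548 (Swamee-Jain)
Major: h_f = f(L/D)·V²/2g = 0.01548·7480·0.1985 = 22.99 m
Minor: ΣK = 5.86; h_m = ΣK·V²/2g = 1.163 m
Total H_L = 22.99 + 1.163 = 24.15 m

H_L ≈ 24.2 m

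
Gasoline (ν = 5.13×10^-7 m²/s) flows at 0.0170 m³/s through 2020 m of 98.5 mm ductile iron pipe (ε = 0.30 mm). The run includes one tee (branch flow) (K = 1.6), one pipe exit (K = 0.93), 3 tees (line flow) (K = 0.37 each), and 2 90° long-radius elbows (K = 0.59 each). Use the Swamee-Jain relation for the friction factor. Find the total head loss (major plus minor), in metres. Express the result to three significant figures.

H_L ≈ 140 m

V = 4Q/(πD²) = 2.231 m/s; V²/2g = 0.2537 m
Re = 4.28×10^5, ε/D = 0.00305 → f = 0.02671 (Swamee-Jain)
Major: h_f = f(L/D)·V²/2g = 0.02671·20508·0.2537 = 138.9 m
Minor: ΣK = 4.82; h_m = ΣK·V²/2g = 1.223 m
Total H_L = 138.9 + 1.223 = 140.2 m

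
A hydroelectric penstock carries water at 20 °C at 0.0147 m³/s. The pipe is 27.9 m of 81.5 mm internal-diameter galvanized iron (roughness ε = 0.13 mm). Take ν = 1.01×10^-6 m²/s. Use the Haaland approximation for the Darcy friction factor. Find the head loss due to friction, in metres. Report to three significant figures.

h_f ≈ 3.18 m

V = 4Q/(πD²) = 4·0.0147/(π·0.0815²) = 2.818 m/s
Re = VD/ν = 2.818·0.0815/1.01×10^-6 = 2.27×10^5 → turbulent
ε/D = 0.13/81.5 = 0.00160
Haaland: f = 0.02292
h_f = f(L/D)V²/(2g) = 0.02292·(27.9/0.0815)·2.818²/(2·9.81) = 3.176 m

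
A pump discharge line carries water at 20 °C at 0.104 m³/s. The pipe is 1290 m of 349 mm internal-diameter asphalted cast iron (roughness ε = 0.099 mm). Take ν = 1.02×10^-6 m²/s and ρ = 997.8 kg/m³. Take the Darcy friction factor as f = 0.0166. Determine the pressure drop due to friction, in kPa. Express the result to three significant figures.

V = 4Q/(πD²) = 4·0.104/(π·0.349²) = 1.087 m/s
h_f = f(L/D)V²/(2g) = 0.01660·(1290/0.349)·1.087²/(2·9.81) = 3.696 m
Δp = ρg·h_f = 997.8·9.81·3.696 = 36.18 kPa

Δp ≈ 36.2 kPa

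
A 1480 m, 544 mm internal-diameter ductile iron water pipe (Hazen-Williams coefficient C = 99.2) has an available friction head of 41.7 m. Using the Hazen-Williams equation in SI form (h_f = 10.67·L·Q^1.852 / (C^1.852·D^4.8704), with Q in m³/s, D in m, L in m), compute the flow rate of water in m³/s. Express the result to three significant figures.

Q ≈ 0.811 m³/s

Rearranging: Q = [h_f·C^1.852·D^4.8704 / (10.67·L)]^(1/1.852)
Q = [41.7·99.2^1.852·0.544^4.8704 / (10.67·1480)]^0.540 = 0.8110 m³/s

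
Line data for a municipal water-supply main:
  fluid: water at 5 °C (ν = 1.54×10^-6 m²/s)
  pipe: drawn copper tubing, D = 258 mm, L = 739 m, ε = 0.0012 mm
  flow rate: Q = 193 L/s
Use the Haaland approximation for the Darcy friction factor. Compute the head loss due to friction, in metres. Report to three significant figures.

h_f ≈ 25.1 m

V = 4Q/(πD²) = 4·0.193/(π·0.258²) = 3.692 m/s
Re = VD/ν = 3.692·0.258/1.54×10^-6 = 6.18×10^5 → turbulent
ε/D = 0.0012/258 = 4.65×10^-6
Haaland: f = 0.01264
h_f = f(L/D)V²/(2g) = 0.01264·(739/0.258)·3.692²/(2·9.81) = 25.15 m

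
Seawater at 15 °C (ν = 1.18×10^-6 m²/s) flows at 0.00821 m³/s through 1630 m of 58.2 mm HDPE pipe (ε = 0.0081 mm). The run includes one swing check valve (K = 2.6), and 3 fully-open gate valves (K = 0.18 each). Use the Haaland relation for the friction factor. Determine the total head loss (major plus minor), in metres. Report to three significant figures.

V = 4Q/(πD²) = 3.086 m/s; V²/2g = 0.4854 m
Re = 1.52×10^5, ε/D = 1.39×10^-4 → f = 0.01717 (Haaland)
Major: h_f = f(L/D)·V²/2g = 0.01717·28007·0.4854 = 233.4 m
Minor: ΣK = 3.14; h_m = ΣK·V²/2g = 1.524 m
Total H_L = 233.4 + 1.524 = 235.0 m

H_L ≈ 235 m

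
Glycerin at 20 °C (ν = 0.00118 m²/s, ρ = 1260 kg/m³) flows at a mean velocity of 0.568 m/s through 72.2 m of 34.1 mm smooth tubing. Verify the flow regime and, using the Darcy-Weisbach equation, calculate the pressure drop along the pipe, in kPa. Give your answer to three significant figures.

Re = VD/ν = 0.568·0.03410/0.00118 = 16.4 → laminar (Re < 2300)
f = 64/Re = 3.899
h_f = f(L/D)V²/(2g) = 3.899·(72.2/0.03410)·0.568²/(2·9.81) = 135.7 m
Δp = ρg·h_f = 1260·9.81·135.7 = 1678 kPa

Δp ≈ 1680 kPa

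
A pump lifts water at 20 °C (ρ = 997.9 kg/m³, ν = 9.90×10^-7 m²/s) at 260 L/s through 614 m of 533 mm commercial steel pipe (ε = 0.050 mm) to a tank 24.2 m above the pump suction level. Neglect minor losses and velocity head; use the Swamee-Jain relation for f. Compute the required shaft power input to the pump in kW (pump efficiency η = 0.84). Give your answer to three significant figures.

P_shaft ≈ 76.7 kW

V = 4Q/(πD²) = 1.165 m/s; Re = 6.27×10^5; ε/D = 9.38×10^-5; f = 0.01403
h_f = f(L/D)V²/2g = 1.119 m
Total head H = z + h_f = 24.2 + 1.119 = 25.32 m
P_hyd = ρgQH = 997.9·9.81·0.260·25.32 = 64.44 kW
P_shaft = P_hyd/η = 64.44/0.84 = 76.72 kW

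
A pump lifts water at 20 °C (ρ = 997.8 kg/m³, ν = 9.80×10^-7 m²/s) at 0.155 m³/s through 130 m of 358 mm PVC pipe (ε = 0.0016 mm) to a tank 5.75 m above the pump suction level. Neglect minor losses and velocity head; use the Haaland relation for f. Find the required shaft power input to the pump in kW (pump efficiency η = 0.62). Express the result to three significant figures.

P_shaft ≈ 15.5 kW

V = 4Q/(πD²) = 1.540 m/s; Re = 5.63×10^5; ε/D = 4.47×10^-6; f = 0.01285
h_f = f(L/D)V²/2g = 0.5637 m
Total head H = z + h_f = 5.75 + 0.5637 = 6.314 m
P_hyd = ρgQH = 997.8·9.81·0.155·6.314 = 9.579 kW
P_shaft = P_hyd/η = 9.579/0.62 = 15.45 kW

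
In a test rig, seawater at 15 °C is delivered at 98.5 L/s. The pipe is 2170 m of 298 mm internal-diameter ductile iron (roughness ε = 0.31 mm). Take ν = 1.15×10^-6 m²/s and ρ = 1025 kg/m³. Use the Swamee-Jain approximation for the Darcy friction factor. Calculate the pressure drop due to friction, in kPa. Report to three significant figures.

Δp ≈ 154 kPa

V = 4Q/(πD²) = 4·0.0985/(π·0.298²) = 1.412 m/s
Re = VD/ν = 1.412·0.298/1.15×10^-6 = 3.66×10^5 → turbulent
ε/D = 0.31/298 = 0.00104
Swamee-Jain: f = 0.02074
h_f = f(L/D)V²/(2g) = 0.02074·(2170/0.298)·1.412²/(2·9.81) = 15.36 m
Δp = ρg·h_f = 1025·9.81·15.36 = 154.4 kPa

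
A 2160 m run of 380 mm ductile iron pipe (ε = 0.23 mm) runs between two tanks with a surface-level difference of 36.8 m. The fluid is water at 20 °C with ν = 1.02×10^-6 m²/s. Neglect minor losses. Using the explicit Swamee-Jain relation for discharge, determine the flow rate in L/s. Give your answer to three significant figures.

Swamee-Jain (Type II): Q = -0.965·√(gD⁵h_f/L)·ln[ε/(3.7D) + √(3.17ν²L/(gD³h_f))]
√(gD⁵h_f/L) = √(9.81·0.380⁵·36.8/2160) = 0.03639
ε/(3.7D) = 1.64×10^-4; √(3.17ν²L/(gD³h_f)) = 1.90×10^-5
Q = -0.965·0.03639·ln(1.825×10^-4) = 0.3023 m³/s
Check: V = 2.67 m/s, Re = 9.93×10^5, f = 0.01798, h_f = 37.0 m ≈ 36.8 m ✓

Q ≈ 302 L/s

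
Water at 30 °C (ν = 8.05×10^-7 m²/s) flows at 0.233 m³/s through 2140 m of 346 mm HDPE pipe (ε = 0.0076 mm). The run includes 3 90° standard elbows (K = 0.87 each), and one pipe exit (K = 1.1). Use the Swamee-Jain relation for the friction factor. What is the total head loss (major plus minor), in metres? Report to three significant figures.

H_L ≈ 24.4 m

V = 4Q/(πD²) = 2.478 m/s; V²/2g = 0.3130 m
Re = 1.07×10^6, ε/D = 2.20×10^-5 → f = 0.01202 (Swamee-Jain)
Major: h_f = f(L/D)·V²/2g = 0.01202·6185·0.3130 = 23.27 m
Minor: ΣK = 3.71; h_m = ΣK·V²/2g = 1.161 m
Total H_L = 23.27 + 1.161 = 24.43 m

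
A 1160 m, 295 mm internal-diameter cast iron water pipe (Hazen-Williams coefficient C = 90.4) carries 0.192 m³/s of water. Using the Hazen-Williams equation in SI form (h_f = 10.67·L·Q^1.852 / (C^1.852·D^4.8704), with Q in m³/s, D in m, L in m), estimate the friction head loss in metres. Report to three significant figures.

h_f = 10.67·1160·0.192^1.852 / (90.4^1.852·0.295^4.8704) = 53.05 m

h_f ≈ 53.0 m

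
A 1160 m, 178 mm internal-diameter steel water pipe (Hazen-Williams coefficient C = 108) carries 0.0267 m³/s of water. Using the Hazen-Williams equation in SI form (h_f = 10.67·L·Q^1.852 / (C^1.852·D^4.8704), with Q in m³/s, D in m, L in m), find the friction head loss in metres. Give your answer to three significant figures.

h_f = 10.67·1160·0.0267^1.852 / (108^1.852·0.178^4.8704) = 11.57 m

h_f ≈ 11.6 m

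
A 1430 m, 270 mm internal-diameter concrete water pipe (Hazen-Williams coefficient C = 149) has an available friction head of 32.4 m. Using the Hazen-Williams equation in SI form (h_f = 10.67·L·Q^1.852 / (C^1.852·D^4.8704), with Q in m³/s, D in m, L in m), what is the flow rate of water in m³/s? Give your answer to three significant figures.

Rearranging: Q = [h_f·C^1.852·D^4.8704 / (10.67·L)]^(1/1.852)
Q = [32.4·149^1.852·0.270^4.8704 / (10.67·1430)]^0.540 = 0.1716 m³/s

Q ≈ 0.172 m³/s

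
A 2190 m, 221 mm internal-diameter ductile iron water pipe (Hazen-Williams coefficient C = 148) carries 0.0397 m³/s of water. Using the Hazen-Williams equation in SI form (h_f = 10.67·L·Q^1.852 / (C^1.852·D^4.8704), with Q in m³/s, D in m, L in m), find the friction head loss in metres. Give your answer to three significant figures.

h_f = 10.67·2190·0.0397^1.852 / (148^1.852·0.221^4.8704) = 8.858 m

h_f ≈ 8.86 m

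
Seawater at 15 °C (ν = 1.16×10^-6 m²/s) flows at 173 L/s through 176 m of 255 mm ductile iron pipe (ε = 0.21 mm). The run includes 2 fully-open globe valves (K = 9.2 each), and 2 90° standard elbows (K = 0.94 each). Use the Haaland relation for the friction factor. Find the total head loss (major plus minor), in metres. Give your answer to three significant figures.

H_L ≈ 19.6 m

V = 4Q/(πD²) = 3.387 m/s; V²/2g = 0.5849 m
Re = 7.45×10^5, ε/D = 8.24×10^-4 → f = 0.01919 (Haaland)
Major: h_f = f(L/D)·V²/2g = 0.01919·690.2·0.5849 = 7.744 m
Minor: ΣK = 20.3; h_m = ΣK·V²/2g = 11.86 m
Total H_L = 7.744 + 11.86 = 19.61 m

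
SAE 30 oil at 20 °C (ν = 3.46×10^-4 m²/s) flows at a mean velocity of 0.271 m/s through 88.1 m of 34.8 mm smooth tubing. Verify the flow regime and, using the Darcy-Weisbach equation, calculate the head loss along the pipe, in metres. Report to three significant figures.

h_f ≈ 22.3 m

Re = VD/ν = 0.271·0.03480/3.46×10^-4 = 27.3 → laminar (Re < 2300)
f = 64/Re = 2.348
h_f = f(L/D)V²/(2g) = 2.348·(88.1/0.03480)·0.271²/(2·9.81) = 22.25 m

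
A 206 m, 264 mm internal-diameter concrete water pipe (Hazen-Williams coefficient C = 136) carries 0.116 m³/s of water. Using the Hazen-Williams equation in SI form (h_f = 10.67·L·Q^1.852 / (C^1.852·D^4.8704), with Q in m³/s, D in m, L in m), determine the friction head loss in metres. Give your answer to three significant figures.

h_f ≈ 2.99 m

h_f = 10.67·206·0.116^1.852 / (136^1.852·0.264^4.8704) = 2.986 m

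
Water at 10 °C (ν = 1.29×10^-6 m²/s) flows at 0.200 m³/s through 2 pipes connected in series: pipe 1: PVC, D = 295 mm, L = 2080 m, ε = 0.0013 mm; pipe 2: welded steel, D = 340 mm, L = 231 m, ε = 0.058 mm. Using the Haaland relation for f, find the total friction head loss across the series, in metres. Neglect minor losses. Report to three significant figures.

H ≈ 40.9 m

Pipe 1: V = 2.926 m/s, Re = 6.69×10^5, ε/D = 4.41×10^-6, f = 0.01247, h_1 = f(L/D)V²/2g = 38.36 m
Pipe 2: V = 2.203 m/s, Re = 5.81×10^5, ε/D = 1.71×10^-4, f = 0.01481, h_2 = f(L/D)V²/2g = 2.489 m
Series → Q common, losses add: H = Σh = 40.85 m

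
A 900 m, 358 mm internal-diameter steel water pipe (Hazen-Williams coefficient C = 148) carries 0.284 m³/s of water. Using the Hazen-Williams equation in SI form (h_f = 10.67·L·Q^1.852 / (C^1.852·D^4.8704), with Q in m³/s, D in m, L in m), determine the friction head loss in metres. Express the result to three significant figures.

h_f ≈ 13.3 m

h_f = 10.67·900·0.284^1.852 / (148^1.852·0.358^4.8704) = 13.29 m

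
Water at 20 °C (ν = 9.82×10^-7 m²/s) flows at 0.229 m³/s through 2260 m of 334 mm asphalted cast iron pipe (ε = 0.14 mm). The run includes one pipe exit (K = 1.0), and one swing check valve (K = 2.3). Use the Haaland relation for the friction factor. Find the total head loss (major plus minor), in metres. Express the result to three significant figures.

V = 4Q/(πD²) = 2.614 m/s; V²/2g = 0.3482 m
Re = 8.89×10^5, ε/D = 4.19×10^-4 → f = 0.01665 (Haaland)
Major: h_f = f(L/D)·V²/2g = 0.01665·6766·0.3482 = 39.22 m
Minor: ΣK = 3.30; h_m = ΣK·V²/2g = 1.149 m
Total H_L = 39.22 + 1.149 = 40.37 m

H_L ≈ 40.4 m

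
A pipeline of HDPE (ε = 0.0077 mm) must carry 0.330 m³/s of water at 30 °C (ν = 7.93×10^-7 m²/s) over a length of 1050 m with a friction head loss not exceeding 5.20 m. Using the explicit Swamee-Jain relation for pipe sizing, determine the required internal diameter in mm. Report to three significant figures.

Swamee-Jain (Type III): D = 0.66·[ε^1.25·(LQ²/(gh_f))^4.75 + ν·Q^9.4·(L/(gh_f))^5.2]^0.04
LQ²/(gh_f) = 2.242; L/(gh_f) = 20.58
Term 1 = ε^1.25·(…)^4.75 = 1.88×10^-5; Term 2 = ν·Q^9.4·(…)^5.2 = 1.60×10^-4
D = 0.66·(1.88×10^-5 + 1.60×10^-4)^0.04 = 0.4673 m = 467 mm
Check: V = 1.92 m/s, Re = 1.13×10^6, f = 0.01179, h_f = 5.00 m ≈ 5.20 m ✓

D ≈ 467 mm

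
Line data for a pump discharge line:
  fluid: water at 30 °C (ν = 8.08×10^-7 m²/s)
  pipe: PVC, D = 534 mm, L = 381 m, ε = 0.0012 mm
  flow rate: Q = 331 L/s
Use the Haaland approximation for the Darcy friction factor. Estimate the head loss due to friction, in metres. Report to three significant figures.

h_f ≈ 0.927 m

V = 4Q/(πD²) = 4·0.331/(π·0.534²) = 1.478 m/s
Re = VD/ν = 1.478·0.534/8.08×10^-7 = 9.77×10^5 → turbulent
ε/D = 0.0012/534 = 2.25×10^-6
Haaland: f = 0.01167
h_f = f(L/D)V²/(2g) = 0.01167·(381/0.534)·1.478²/(2·9.81) = 0.9268 m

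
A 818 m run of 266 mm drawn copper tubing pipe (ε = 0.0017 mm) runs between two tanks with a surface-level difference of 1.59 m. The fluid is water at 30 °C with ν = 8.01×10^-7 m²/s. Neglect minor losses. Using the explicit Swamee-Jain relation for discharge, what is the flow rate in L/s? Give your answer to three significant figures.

Q ≈ 46.1 L/s

Swamee-Jain (Type II): Q = -0.965·√(gD⁵h_f/L)·ln[ε/(3.7D) + √(3.17ν²L/(gD³h_f))]
√(gD⁵h_f/L) = √(9.81·0.266⁵·1.59/818) = 0.005039
ε/(3.7D) = 1.73×10^-6; √(3.17ν²L/(gD³h_f)) = 7.53×10^-5
Q = -0.965·0.005039·ln(7.701×10^-5) = 0.04606 m³/s
Check: V = 0.829 m/s, Re = 2.75×10^5, f = 0.01468, h_f = 1.58 m ≈ 1.59 m ✓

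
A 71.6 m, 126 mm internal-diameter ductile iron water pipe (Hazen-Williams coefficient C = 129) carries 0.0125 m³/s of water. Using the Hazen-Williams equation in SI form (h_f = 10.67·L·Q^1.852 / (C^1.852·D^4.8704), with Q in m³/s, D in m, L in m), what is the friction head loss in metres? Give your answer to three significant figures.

h_f = 10.67·71.6·0.0125^1.852 / (129^1.852·0.126^4.8704) = 0.6781 m

h_f ≈ 0.678 m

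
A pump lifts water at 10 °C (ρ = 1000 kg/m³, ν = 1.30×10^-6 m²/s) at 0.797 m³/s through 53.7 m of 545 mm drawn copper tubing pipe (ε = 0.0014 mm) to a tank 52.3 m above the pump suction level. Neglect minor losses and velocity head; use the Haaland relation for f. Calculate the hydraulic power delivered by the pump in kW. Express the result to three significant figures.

P_hyd ≈ 414 kW

V = 4Q/(πD²) = 3.416 m/s; Re = 1.43×10^6; ε/D = 2.57×10^-6; f = 0.01097
h_f = f(L/D)V²/2g = 0.6430 m
Total head H = z + h_f = 52.3 + 0.6430 = 52.94 m
P_hyd = ρgQH = 1000·9.81·0.797·52.94 = 413.9 kW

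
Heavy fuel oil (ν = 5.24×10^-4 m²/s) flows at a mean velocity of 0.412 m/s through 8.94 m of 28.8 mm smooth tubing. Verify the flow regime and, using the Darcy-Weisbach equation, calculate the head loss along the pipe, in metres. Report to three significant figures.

Re = VD/ν = 0.412·0.02880/5.24×10^-4 = 22.6 → laminar (Re < 2300)
f = 64/Re = 2.826
h_f = f(L/D)V²/(2g) = 2.826·(8.94/0.02880)·0.412²/(2·9.81) = 7.590 m

h_f ≈ 7.59 m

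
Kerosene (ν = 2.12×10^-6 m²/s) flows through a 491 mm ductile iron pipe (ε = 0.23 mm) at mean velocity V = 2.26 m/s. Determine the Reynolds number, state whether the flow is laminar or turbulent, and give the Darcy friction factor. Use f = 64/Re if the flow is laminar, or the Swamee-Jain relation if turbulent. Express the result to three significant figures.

Re = VD/ν = 2.260·0.491/2.12×10^-6 = 5.23×10^5
Re > 4000 → turbulent; ε/D = 4.68×10^-4
Swamee-Jain: f = 0.01753

Re ≈ 5.23×10^5; turbulent; f ≈ 0.0175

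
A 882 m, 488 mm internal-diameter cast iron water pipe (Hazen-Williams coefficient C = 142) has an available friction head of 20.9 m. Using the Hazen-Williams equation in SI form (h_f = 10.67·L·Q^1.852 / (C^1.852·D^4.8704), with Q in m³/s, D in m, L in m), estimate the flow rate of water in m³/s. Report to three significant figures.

Rearranging: Q = [h_f·C^1.852·D^4.8704 / (10.67·L)]^(1/1.852)
Q = [20.9·142^1.852·0.488^4.8704 / (10.67·882)]^0.540 = 0.7946 m³/s

Q ≈ 0.795 m³/s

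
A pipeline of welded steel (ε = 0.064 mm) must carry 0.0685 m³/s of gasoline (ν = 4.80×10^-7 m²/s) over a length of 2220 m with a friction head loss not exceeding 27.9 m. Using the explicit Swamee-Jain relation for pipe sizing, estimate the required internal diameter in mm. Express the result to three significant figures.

Swamee-Jain (Type III): D = 0.66·[ε^1.25·(LQ²/(gh_f))^4.75 + ν·Q^9.4·(L/(gh_f))^5.2]^0.04
LQ²/(gh_f) = 0.03806; L/(gh_f) = 8.111
Term 1 = ε^1.25·(…)^4.75 = 1.03×10^-12; Term 2 = ν·Q^9.4·(…)^5.2 = 2.91×10^-13
D = 0.66·(1.03×10^-12 + 2.91×10^-13)^0.04 = 0.2210 m = 221 mm
Check: V = 1.79 m/s, Re = 8.22×10^5, f = 0.01581, h_f = 25.8 m ≈ 27.9 m ✓

D ≈ 221 mm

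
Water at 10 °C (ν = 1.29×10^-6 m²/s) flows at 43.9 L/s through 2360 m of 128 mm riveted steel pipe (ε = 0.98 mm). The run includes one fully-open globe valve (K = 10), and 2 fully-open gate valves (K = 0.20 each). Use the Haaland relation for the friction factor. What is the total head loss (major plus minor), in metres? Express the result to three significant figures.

H_L ≈ 389 m

V = 4Q/(πD²) = 3.412 m/s; V²/2g = 0.5932 m
Re = 3.39×10^5, ε/D = 0.00766 → f = 0.03496 (Haaland)
Major: h_f = f(L/D)·V²/2g = 0.03496·18438·0.5932 = 382.4 m
Minor: ΣK = 10.4; h_m = ΣK·V²/2g = 6.169 m
Total H_L = 382.4 + 6.169 = 388.6 m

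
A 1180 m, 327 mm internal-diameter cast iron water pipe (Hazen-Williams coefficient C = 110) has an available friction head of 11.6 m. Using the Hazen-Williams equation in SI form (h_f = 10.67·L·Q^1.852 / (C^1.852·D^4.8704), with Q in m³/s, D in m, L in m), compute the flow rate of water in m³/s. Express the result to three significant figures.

Q ≈ 0.134 m³/s

Rearranging: Q = [h_f·C^1.852·D^4.8704 / (10.67·L)]^(1/1.852)
Q = [11.6·110^1.852·0.327^4.8704 / (10.67·1180)]^0.540 = 0.1336 m³/s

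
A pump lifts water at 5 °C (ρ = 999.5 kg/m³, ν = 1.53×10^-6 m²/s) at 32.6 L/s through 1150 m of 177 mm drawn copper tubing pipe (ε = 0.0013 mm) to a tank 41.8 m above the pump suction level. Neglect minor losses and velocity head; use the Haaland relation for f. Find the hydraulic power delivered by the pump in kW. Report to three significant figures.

V = 4Q/(πD²) = 1.325 m/s; Re = 1.53×10^5; ε/D = 7.34×10^-6; f = 0.01637
h_f = f(L/D)V²/2g = 9.516 m
Total head H = z + h_f = 41.8 + 9.516 = 51.32 m
P_hyd = ρgQH = 999.5·9.81·0.0326·51.32 = 16.40 kW

P_hyd ≈ 16.4 kW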